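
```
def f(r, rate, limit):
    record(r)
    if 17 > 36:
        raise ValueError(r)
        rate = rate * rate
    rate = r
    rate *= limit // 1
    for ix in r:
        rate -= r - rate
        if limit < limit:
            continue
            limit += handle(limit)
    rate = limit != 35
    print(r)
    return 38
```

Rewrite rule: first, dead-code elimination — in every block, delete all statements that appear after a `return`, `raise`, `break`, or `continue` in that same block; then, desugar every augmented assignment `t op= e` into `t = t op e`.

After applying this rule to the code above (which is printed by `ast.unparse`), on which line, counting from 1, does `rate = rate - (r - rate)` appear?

Transformed code:
def f(r, rate, limit):
    record(r)
    if 17 > 36:
        raise ValueError(r)
    rate = r
    rate = rate * (limit // 1)
    for ix in r:
        rate = rate - (r - rate)
        if limit < limit:
            continue
    rate = limit != 35
    print(r)
    return 38

8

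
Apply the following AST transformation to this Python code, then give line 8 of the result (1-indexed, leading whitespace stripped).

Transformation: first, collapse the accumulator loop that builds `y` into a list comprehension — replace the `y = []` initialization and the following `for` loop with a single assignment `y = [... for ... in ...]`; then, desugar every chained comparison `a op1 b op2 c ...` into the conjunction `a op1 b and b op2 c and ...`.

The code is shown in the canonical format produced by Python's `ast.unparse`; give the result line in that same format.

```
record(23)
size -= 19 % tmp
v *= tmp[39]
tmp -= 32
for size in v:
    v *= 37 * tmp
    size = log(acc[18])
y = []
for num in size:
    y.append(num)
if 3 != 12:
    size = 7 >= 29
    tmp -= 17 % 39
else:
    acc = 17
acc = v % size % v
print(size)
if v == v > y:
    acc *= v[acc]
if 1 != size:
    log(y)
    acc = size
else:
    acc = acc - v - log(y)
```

Transformed code:
record(23)
size -= 19 % tmp
v *= tmp[39]
tmp -= 32
for size in v:
    v *= 37 * tmp
    size = log(acc[18])
y = [num for num in size]
if 3 != 12:
    size = 7 >= 29
    tmp -= 17 % 39
else:
    acc = 17
acc = v % size % v
print(size)
if v == v and v > y:
    acc *= v[acc]
if 1 != size:
    log(y)
    acc = size
else:
    acc = acc - v - log(y)

y = [num for num in size]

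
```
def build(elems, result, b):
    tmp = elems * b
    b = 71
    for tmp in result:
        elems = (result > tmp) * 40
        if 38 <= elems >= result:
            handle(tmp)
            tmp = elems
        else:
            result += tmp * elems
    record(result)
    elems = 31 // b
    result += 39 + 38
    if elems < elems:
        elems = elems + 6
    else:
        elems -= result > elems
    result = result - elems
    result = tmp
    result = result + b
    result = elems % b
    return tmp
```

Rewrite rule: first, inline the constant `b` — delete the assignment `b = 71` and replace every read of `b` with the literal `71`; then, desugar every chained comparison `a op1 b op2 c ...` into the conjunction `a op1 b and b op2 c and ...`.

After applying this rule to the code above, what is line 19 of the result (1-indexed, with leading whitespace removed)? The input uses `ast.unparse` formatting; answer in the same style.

Transformed code:
def build(elems, result, b):
    tmp = elems * 71
    for tmp in result:
        elems = (result > tmp) * 40
        if 38 <= elems and elems >= result:
            handle(tmp)
            tmp = elems
        else:
            result += tmp * elems
    record(result)
    elems = 31 // 71
    result += 39 + 38
    if elems < elems:
        elems = elems + 6
    else:
        elems -= result > elems
    result = result - elems
    result = tmp
    result = result + 71
    result = elems % 71
    return tmp

result = result + 71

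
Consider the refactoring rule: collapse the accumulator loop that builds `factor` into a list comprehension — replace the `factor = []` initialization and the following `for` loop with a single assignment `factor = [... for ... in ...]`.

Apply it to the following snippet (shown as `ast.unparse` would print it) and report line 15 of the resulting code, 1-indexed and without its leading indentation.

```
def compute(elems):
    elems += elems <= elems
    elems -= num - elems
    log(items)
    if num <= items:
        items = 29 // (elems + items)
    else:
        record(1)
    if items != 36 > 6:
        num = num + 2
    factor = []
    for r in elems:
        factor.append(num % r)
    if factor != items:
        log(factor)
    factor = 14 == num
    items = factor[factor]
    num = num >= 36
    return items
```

items = factor[factor]

Transformed code:
def compute(elems):
    elems += elems <= elems
    elems -= num - elems
    log(items)
    if num <= items:
        items = 29 // (elems + items)
    else:
        record(1)
    if items != 36 > 6:
        num = num + 2
    factor = [num % r for r in elems]
    if factor != items:
        log(factor)
    factor = 14 == num
    items = factor[factor]
    num = num >= 36
    return items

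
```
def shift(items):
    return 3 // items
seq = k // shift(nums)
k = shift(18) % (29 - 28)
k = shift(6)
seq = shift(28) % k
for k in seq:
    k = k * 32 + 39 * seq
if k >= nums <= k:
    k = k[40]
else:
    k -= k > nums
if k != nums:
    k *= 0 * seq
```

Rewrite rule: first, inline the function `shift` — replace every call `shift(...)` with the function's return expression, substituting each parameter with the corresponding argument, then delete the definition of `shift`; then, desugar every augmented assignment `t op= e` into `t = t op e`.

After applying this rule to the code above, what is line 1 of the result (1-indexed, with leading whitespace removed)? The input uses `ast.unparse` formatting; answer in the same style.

Transformed code:
seq = k // (3 // nums)
k = 3 // 18 % (29 - 28)
k = 3 // 6
seq = 3 // 28 % k
for k in seq:
    k = k * 32 + 39 * seq
if k >= nums <= k:
    k = k[40]
else:
    k = k - (k > nums)
if k != nums:
    k = k * (0 * seq)

seq = k // (3 // nums)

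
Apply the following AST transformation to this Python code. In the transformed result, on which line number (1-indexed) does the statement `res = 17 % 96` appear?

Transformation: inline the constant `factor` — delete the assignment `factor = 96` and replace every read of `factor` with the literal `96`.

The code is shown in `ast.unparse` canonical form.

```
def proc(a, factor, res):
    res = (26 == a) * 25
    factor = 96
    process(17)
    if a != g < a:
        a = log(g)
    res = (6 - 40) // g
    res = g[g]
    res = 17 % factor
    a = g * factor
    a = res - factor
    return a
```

8

Transformed code:
def proc(a, factor, res):
    res = (26 == a) * 25
    process(17)
    if a != g < a:
        a = log(g)
    res = (6 - 40) // g
    res = g[g]
    res = 17 % 96
    a = g * 96
    a = res - 96
    return a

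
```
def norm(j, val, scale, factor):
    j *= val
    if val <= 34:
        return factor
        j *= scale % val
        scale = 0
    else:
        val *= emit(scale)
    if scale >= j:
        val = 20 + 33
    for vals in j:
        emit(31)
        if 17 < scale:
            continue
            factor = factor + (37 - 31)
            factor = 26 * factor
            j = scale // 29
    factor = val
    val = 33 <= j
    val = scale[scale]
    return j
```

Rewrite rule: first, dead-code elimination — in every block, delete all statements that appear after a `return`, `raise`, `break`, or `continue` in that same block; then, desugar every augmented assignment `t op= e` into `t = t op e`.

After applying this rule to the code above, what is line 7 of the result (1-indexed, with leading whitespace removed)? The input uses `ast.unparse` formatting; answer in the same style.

if scale >= j:

Transformed code:
def norm(j, val, scale, factor):
    j = j * val
    if val <= 34:
        return factor
    else:
        val = val * emit(scale)
    if scale >= j:
        val = 20 + 33
    for vals in j:
        emit(31)
        if 17 < scale:
            continue
    factor = val
    val = 33 <= j
    val = scale[scale]
    return j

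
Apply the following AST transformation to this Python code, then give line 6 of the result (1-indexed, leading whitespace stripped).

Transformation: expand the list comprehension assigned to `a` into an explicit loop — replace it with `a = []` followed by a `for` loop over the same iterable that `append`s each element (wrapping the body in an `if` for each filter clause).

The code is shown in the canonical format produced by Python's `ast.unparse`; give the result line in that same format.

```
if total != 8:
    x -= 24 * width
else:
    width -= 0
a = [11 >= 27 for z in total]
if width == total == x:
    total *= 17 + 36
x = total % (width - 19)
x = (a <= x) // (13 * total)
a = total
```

Transformed code:
if total != 8:
    x -= 24 * width
else:
    width -= 0
a = []
for z in total:
    a.append(11 >= 27)
if width == total == x:
    total *= 17 + 36
x = total % (width - 19)
x = (a <= x) // (13 * total)
a = total

for z in total:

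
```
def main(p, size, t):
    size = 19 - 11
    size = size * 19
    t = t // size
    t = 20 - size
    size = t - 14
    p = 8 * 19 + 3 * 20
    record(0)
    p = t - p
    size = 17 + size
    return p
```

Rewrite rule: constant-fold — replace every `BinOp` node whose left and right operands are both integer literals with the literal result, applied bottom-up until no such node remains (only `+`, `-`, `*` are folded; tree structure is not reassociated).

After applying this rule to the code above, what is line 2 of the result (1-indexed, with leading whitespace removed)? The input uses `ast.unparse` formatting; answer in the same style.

Transformed code:
def main(p, size, t):
    size = 8
    size = size * 19
    t = t // size
    t = 20 - size
    size = t - 14
    p = 212
    record(0)
    p = t - p
    size = 17 + size
    return p

size = 8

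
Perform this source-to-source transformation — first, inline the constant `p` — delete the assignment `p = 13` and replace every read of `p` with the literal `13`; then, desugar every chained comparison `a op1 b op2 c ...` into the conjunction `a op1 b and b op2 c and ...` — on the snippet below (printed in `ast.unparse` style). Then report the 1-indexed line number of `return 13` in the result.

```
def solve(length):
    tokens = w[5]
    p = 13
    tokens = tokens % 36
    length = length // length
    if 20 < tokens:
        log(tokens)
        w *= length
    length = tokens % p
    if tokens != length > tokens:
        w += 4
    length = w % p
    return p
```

Transformed code:
def solve(length):
    tokens = w[5]
    tokens = tokens % 36
    length = length // length
    if 20 < tokens:
        log(tokens)
        w *= length
    length = tokens % 13
    if tokens != length and length > tokens:
        w += 4
    length = w % 13
    return 13

12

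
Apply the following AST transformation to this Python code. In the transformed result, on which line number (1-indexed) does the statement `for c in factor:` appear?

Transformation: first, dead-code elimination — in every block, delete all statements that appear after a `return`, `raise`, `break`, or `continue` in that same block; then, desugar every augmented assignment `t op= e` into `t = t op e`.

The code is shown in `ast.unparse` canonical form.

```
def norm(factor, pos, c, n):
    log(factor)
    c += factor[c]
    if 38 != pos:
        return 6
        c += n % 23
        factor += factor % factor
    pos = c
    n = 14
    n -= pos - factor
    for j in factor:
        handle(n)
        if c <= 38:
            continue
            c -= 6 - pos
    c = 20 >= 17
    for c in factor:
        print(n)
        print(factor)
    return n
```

14

Transformed code:
def norm(factor, pos, c, n):
    log(factor)
    c = c + factor[c]
    if 38 != pos:
        return 6
    pos = c
    n = 14
    n = n - (pos - factor)
    for j in factor:
        handle(n)
        if c <= 38:
            continue
    c = 20 >= 17
    for c in factor:
        print(n)
        print(factor)
    return n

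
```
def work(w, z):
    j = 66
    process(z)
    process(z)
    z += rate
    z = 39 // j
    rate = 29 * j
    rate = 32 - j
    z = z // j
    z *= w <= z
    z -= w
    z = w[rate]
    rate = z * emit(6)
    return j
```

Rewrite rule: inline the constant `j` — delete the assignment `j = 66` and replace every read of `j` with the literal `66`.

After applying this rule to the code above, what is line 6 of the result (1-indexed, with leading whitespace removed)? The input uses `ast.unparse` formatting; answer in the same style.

rate = 29 * 66

Transformed code:
def work(w, z):
    process(z)
    process(z)
    z += rate
    z = 39 // 66
    rate = 29 * 66
    rate = 32 - 66
    z = z // 66
    z *= w <= z
    z -= w
    z = w[rate]
    rate = z * emit(6)
    return 66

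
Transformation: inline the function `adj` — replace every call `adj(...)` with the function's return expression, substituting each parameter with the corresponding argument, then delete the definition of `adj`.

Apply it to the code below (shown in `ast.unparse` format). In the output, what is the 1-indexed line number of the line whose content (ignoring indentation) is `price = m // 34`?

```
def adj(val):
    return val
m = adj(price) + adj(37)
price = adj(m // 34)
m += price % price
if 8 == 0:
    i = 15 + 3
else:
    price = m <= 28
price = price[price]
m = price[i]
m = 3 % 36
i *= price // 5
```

Transformed code:
m = price + 37
price = m // 34
m += price % price
if 8 == 0:
    i = 15 + 3
else:
    price = m <= 28
price = price[price]
m = price[i]
m = 3 % 36
i *= price // 5

2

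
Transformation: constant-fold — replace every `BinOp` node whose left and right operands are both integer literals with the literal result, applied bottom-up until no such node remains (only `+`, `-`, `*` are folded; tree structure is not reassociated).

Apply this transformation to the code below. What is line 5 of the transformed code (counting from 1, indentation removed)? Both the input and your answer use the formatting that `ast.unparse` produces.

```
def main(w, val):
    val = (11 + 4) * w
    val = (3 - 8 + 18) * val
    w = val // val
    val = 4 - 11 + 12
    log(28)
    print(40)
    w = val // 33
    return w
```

val = 5

Transformed code:
def main(w, val):
    val = 15 * w
    val = 13 * val
    w = val // val
    val = 5
    log(28)
    print(40)
    w = val // 33
    return w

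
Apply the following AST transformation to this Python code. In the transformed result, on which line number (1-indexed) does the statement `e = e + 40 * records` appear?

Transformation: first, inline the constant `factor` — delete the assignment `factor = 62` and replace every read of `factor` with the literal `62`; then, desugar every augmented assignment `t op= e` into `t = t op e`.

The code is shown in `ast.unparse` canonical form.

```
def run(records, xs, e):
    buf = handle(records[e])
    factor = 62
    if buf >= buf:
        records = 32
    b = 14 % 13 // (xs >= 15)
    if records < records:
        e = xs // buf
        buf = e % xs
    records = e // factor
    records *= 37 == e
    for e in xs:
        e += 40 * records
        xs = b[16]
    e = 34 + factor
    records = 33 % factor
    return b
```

Transformed code:
def run(records, xs, e):
    buf = handle(records[e])
    if buf >= buf:
        records = 32
    b = 14 % 13 // (xs >= 15)
    if records < records:
        e = xs // buf
        buf = e % xs
    records = e // 62
    records = records * (37 == e)
    for e in xs:
        e = e + 40 * records
        xs = b[16]
    e = 34 + 62
    records = 33 % 62
    return b

12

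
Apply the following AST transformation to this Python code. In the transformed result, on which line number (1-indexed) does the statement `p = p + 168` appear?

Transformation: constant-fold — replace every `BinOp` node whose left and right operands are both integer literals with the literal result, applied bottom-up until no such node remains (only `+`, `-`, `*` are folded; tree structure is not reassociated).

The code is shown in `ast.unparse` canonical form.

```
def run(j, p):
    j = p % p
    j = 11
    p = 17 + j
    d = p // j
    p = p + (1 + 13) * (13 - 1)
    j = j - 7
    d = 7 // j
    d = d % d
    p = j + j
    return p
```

Transformed code:
def run(j, p):
    j = p % p
    j = 11
    p = 17 + j
    d = p // j
    p = p + 168
    j = j - 7
    d = 7 // j
    d = d % d
    p = j + j
    return p

6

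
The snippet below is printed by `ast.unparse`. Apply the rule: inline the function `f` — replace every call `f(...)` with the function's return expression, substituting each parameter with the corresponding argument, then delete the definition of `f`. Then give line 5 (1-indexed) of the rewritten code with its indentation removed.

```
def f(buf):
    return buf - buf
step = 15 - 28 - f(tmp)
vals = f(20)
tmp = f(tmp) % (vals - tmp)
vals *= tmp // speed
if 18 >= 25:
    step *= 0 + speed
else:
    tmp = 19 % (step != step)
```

Transformed code:
step = 15 - 28 - (tmp - tmp)
vals = 20 - 20
tmp = (tmp - tmp) % (vals - tmp)
vals *= tmp // speed
if 18 >= 25:
    step *= 0 + speed
else:
    tmp = 19 % (step != step)

if 18 >= 25:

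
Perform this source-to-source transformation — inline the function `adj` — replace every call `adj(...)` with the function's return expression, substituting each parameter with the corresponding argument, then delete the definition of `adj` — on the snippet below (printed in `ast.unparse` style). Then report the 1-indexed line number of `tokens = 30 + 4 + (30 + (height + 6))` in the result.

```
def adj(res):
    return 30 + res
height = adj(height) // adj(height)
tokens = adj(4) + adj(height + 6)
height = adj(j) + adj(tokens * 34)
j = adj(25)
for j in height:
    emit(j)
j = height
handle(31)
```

Transformed code:
height = (30 + height) // (30 + height)
tokens = 30 + 4 + (30 + (height + 6))
height = 30 + j + (30 + tokens * 34)
j = 30 + 25
for j in height:
    emit(j)
j = height
handle(31)

2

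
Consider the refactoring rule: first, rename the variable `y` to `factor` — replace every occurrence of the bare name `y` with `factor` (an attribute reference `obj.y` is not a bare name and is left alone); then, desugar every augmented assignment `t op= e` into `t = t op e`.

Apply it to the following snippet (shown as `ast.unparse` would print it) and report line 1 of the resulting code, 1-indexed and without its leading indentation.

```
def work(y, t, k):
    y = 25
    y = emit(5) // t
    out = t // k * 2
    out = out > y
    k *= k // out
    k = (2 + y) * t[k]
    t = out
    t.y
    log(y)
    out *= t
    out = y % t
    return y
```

Transformed code:
def work(factor, t, k):
    factor = 25
    factor = emit(5) // t
    out = t // k * 2
    out = out > factor
    k = k * (k // out)
    k = (2 + factor) * t[k]
    t = out
    t.y
    log(factor)
    out = out * t
    out = factor % t
    return factor

def work(factor, t, k):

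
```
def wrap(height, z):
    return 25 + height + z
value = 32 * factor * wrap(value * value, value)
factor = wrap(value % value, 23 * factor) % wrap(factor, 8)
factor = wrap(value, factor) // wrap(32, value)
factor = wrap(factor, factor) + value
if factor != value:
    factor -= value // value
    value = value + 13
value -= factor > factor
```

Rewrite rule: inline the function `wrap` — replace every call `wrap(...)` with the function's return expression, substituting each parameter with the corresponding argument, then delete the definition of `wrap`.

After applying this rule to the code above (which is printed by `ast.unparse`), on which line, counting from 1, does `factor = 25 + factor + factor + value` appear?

4

Transformed code:
value = 32 * factor * (25 + value * value + value)
factor = (25 + value % value + 23 * factor) % (25 + factor + 8)
factor = (25 + value + factor) // (25 + 32 + value)
factor = 25 + factor + factor + value
if factor != value:
    factor -= value // value
    value = value + 13
value -= factor > factor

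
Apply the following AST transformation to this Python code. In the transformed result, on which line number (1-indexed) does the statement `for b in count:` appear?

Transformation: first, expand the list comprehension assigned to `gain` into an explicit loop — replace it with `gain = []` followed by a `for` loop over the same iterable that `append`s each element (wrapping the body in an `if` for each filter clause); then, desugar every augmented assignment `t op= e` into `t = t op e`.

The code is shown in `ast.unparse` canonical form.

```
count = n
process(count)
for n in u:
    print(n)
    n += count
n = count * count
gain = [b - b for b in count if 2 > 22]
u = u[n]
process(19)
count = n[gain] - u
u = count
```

Transformed code:
count = n
process(count)
for n in u:
    print(n)
    n = n + count
n = count * count
gain = []
for b in count:
    if 2 > 22:
        gain.append(b - b)
u = u[n]
process(19)
count = n[gain] - u
u = count

8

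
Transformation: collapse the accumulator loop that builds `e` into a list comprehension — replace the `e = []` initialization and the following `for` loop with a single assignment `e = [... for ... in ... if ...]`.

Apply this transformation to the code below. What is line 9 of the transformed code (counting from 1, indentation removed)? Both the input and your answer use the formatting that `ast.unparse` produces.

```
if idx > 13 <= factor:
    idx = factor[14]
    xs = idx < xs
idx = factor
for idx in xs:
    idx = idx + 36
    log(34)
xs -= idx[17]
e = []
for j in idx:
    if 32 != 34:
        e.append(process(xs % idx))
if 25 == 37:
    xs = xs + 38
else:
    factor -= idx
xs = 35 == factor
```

Transformed code:
if idx > 13 <= factor:
    idx = factor[14]
    xs = idx < xs
idx = factor
for idx in xs:
    idx = idx + 36
    log(34)
xs -= idx[17]
e = [process(xs % idx) for j in idx if 32 != 34]
if 25 == 37:
    xs = xs + 38
else:
    factor -= idx
xs = 35 == factor

e = [process(xs % idx) for j in idx if 32 != 34]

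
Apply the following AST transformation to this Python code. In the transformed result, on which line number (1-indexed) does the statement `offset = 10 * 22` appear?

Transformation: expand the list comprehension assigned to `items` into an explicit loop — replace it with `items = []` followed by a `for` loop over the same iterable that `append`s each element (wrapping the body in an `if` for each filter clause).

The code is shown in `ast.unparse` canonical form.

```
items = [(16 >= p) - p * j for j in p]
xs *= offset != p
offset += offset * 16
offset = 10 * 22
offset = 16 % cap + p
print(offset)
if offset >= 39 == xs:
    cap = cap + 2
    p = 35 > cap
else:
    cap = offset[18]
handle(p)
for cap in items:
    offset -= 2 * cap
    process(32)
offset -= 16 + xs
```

Transformed code:
items = []
for j in p:
    items.append((16 >= p) - p * j)
xs *= offset != p
offset += offset * 16
offset = 10 * 22
offset = 16 % cap + p
print(offset)
if offset >= 39 == xs:
    cap = cap + 2
    p = 35 > cap
else:
    cap = offset[18]
handle(p)
for cap in items:
    offset -= 2 * cap
    process(32)
offset -= 16 + xs

6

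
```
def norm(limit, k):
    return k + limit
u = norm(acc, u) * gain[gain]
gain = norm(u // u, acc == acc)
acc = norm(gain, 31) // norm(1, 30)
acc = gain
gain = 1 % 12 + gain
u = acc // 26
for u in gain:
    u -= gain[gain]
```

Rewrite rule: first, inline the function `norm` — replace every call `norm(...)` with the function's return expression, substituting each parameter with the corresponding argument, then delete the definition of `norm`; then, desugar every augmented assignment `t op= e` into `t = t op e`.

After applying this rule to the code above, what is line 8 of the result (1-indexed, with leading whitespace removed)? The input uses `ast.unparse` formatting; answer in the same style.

Transformed code:
u = (u + acc) * gain[gain]
gain = (acc == acc) + u // u
acc = (31 + gain) // (30 + 1)
acc = gain
gain = 1 % 12 + gain
u = acc // 26
for u in gain:
    u = u - gain[gain]

u = u - gain[gain]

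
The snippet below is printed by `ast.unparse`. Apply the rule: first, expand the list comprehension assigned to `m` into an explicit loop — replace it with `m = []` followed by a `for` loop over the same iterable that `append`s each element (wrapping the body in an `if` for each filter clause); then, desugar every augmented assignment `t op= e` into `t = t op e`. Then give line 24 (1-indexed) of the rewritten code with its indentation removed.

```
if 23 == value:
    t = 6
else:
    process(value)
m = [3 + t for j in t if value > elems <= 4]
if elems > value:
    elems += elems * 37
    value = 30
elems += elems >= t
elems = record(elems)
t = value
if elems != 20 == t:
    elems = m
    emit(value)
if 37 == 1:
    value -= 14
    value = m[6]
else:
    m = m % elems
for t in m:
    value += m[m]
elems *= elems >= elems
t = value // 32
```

Transformed code:
if 23 == value:
    t = 6
else:
    process(value)
m = []
for j in t:
    if value > elems <= 4:
        m.append(3 + t)
if elems > value:
    elems = elems + elems * 37
    value = 30
elems = elems + (elems >= t)
elems = record(elems)
t = value
if elems != 20 == t:
    elems = m
    emit(value)
if 37 == 1:
    value = value - 14
    value = m[6]
else:
    m = m % elems
for t in m:
    value = value + m[m]
elems = elems * (elems >= elems)
t = value // 32

value = value + m[m]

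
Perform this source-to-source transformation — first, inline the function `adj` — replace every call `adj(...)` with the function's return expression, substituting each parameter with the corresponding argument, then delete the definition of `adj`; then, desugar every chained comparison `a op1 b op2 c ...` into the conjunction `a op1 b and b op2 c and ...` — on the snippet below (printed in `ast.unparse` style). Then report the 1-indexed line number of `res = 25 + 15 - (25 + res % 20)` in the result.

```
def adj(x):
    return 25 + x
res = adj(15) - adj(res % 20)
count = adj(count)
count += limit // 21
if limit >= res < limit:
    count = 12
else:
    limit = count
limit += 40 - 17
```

1

Transformed code:
res = 25 + 15 - (25 + res % 20)
count = 25 + count
count += limit // 21
if limit >= res and res < limit:
    count = 12
else:
    limit = count
limit += 40 - 17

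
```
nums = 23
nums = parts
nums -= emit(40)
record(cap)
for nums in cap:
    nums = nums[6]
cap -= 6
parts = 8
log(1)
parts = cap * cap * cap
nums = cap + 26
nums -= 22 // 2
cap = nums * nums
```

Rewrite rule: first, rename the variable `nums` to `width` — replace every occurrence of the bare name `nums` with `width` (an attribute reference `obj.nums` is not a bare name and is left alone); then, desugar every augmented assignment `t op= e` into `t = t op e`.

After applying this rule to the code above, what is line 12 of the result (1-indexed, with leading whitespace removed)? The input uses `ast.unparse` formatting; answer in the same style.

width = width - 22 // 2

Transformed code:
width = 23
width = parts
width = width - emit(40)
record(cap)
for width in cap:
    width = width[6]
cap = cap - 6
parts = 8
log(1)
parts = cap * cap * cap
width = cap + 26
width = width - 22 // 2
cap = width * width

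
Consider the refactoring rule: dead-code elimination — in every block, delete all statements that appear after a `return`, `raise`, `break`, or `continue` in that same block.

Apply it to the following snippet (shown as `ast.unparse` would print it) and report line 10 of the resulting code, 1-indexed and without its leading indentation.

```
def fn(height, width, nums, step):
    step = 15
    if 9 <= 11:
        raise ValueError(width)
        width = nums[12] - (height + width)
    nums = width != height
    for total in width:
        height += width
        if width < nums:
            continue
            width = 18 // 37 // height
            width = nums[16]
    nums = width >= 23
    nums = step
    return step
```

nums = width >= 23

Transformed code:
def fn(height, width, nums, step):
    step = 15
    if 9 <= 11:
        raise ValueError(width)
    nums = width != height
    for total in width:
        height += width
        if width < nums:
            continue
    nums = width >= 23
    nums = step
    return step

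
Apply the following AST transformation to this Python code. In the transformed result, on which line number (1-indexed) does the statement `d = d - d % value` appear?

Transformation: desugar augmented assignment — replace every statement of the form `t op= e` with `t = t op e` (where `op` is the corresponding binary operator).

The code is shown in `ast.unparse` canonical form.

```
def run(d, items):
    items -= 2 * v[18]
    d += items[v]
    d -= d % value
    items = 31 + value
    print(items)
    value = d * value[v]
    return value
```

Transformed code:
def run(d, items):
    items = items - 2 * v[18]
    d = d + items[v]
    d = d - d % value
    items = 31 + value
    print(items)
    value = d * value[v]
    return value

4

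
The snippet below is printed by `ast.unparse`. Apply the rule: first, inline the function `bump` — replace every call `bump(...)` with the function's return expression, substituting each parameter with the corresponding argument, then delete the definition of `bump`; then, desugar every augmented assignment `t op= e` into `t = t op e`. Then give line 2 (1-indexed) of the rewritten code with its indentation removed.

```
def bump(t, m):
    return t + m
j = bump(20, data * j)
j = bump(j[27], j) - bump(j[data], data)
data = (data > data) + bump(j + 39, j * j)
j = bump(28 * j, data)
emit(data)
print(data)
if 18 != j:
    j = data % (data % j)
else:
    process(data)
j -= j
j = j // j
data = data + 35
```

Transformed code:
j = 20 + data * j
j = j[27] + j - (j[data] + data)
data = (data > data) + (j + 39 + j * j)
j = 28 * j + data
emit(data)
print(data)
if 18 != j:
    j = data % (data % j)
else:
    process(data)
j = j - j
j = j // j
data = data + 35

j = j[27] + j - (j[data] + data)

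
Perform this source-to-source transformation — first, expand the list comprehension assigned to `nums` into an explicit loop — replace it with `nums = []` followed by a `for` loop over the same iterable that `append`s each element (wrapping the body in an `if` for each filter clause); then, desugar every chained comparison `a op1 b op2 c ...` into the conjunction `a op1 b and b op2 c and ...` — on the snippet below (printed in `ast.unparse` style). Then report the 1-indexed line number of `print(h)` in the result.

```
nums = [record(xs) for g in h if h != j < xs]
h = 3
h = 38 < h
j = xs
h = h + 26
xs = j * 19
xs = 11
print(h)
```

Transformed code:
nums = []
for g in h:
    if h != j and j < xs:
        nums.append(record(xs))
h = 3
h = 38 < h
j = xs
h = h + 26
xs = j * 19
xs = 11
print(h)

11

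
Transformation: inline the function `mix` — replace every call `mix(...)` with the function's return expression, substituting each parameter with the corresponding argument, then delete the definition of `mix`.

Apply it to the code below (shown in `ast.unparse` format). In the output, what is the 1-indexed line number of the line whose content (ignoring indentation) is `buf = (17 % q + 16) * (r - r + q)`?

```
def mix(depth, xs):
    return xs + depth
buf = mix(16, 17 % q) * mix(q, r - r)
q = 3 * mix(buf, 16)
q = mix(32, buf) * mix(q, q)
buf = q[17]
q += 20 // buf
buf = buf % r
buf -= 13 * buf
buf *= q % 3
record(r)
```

Transformed code:
buf = (17 % q + 16) * (r - r + q)
q = 3 * (16 + buf)
q = (buf + 32) * (q + q)
buf = q[17]
q += 20 // buf
buf = buf % r
buf -= 13 * buf
buf *= q % 3
record(r)

1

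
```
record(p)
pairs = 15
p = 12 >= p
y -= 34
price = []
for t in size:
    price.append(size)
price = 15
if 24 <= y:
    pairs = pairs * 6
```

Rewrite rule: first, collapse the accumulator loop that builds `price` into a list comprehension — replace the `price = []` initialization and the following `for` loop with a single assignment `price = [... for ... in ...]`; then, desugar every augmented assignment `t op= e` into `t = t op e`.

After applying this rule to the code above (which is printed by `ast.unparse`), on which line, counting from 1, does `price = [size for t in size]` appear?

5

Transformed code:
record(p)
pairs = 15
p = 12 >= p
y = y - 34
price = [size for t in size]
price = 15
if 24 <= y:
    pairs = pairs * 6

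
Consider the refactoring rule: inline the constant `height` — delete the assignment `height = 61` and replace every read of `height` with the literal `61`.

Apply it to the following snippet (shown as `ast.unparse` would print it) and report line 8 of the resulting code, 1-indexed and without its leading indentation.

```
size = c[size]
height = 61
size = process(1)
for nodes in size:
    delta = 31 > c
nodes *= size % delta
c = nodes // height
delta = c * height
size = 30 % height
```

Transformed code:
size = c[size]
size = process(1)
for nodes in size:
    delta = 31 > c
nodes *= size % delta
c = nodes // 61
delta = c * 61
size = 30 % 61

size = 30 % 61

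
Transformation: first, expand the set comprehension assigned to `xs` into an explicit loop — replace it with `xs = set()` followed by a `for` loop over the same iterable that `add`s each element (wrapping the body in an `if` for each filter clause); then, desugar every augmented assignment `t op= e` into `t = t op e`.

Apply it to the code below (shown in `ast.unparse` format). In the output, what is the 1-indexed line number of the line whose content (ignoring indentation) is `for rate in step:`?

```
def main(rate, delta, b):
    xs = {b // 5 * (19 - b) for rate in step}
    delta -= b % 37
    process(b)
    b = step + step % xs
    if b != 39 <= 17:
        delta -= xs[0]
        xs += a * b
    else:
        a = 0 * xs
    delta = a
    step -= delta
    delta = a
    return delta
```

Transformed code:
def main(rate, delta, b):
    xs = set()
    for rate in step:
        xs.add(b // 5 * (19 - b))
    delta = delta - b % 37
    process(b)
    b = step + step % xs
    if b != 39 <= 17:
        delta = delta - xs[0]
        xs = xs + a * b
    else:
        a = 0 * xs
    delta = a
    step = step - delta
    delta = a
    return delta

3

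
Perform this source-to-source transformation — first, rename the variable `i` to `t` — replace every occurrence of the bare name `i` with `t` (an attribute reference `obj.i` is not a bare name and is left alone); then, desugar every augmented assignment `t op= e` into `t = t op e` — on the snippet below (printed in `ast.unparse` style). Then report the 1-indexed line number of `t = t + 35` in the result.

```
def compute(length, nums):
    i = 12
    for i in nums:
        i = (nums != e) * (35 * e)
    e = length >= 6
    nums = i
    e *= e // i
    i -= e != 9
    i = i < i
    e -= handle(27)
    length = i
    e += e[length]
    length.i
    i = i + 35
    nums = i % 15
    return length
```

14

Transformed code:
def compute(length, nums):
    t = 12
    for t in nums:
        t = (nums != e) * (35 * e)
    e = length >= 6
    nums = t
    e = e * (e // t)
    t = t - (e != 9)
    t = t < t
    e = e - handle(27)
    length = t
    e = e + e[length]
    length.i
    t = t + 35
    nums = t % 15
    return length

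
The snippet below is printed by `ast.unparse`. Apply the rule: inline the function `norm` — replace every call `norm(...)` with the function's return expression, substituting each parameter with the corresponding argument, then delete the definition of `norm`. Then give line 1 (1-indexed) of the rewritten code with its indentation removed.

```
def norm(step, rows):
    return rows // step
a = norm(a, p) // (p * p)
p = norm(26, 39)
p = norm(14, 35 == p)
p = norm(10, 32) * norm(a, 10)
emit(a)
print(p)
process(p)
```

a = p // a // (p * p)

Transformed code:
a = p // a // (p * p)
p = 39 // 26
p = (35 == p) // 14
p = 32 // 10 * (10 // a)
emit(a)
print(p)
process(p)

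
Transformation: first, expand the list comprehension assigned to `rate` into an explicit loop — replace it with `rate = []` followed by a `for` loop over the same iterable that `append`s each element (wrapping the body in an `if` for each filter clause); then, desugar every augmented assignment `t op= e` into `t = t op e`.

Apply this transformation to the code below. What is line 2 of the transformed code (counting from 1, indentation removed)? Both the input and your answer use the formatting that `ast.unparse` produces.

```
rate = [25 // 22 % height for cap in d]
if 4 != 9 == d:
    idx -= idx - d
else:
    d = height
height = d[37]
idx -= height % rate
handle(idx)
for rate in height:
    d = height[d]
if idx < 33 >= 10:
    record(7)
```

Transformed code:
rate = []
for cap in d:
    rate.append(25 // 22 % height)
if 4 != 9 == d:
    idx = idx - (idx - d)
else:
    d = height
height = d[37]
idx = idx - height % rate
handle(idx)
for rate in height:
    d = height[d]
if idx < 33 >= 10:
    record(7)

for cap in d:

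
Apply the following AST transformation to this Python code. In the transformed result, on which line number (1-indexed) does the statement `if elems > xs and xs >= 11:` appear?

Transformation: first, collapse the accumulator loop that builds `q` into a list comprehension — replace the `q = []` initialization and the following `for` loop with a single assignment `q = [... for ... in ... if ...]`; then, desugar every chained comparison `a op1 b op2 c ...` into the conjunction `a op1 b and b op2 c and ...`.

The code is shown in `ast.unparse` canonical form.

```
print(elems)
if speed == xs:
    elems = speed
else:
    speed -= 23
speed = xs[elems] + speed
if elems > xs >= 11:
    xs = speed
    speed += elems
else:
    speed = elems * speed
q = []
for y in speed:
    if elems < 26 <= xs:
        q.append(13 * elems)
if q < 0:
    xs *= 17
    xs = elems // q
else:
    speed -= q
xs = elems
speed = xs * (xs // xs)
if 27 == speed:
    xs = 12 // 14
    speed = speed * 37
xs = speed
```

7

Transformed code:
print(elems)
if speed == xs:
    elems = speed
else:
    speed -= 23
speed = xs[elems] + speed
if elems > xs and xs >= 11:
    xs = speed
    speed += elems
else:
    speed = elems * speed
q = [13 * elems for y in speed if elems < 26 and 26 <= xs]
if q < 0:
    xs *= 17
    xs = elems // q
else:
    speed -= q
xs = elems
speed = xs * (xs // xs)
if 27 == speed:
    xs = 12 // 14
    speed = speed * 37
xs = speed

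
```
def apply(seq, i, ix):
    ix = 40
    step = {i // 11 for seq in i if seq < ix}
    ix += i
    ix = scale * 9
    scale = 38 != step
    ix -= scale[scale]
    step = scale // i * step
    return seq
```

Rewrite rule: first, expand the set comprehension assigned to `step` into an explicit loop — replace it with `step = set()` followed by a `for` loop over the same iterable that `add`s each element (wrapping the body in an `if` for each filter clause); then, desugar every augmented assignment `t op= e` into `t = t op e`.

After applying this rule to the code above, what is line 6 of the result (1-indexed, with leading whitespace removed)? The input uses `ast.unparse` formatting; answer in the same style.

step.add(i // 11)

Transformed code:
def apply(seq, i, ix):
    ix = 40
    step = set()
    for seq in i:
        if seq < ix:
            step.add(i // 11)
    ix = ix + i
    ix = scale * 9
    scale = 38 != step
    ix = ix - scale[scale]
    step = scale // i * step
    return seq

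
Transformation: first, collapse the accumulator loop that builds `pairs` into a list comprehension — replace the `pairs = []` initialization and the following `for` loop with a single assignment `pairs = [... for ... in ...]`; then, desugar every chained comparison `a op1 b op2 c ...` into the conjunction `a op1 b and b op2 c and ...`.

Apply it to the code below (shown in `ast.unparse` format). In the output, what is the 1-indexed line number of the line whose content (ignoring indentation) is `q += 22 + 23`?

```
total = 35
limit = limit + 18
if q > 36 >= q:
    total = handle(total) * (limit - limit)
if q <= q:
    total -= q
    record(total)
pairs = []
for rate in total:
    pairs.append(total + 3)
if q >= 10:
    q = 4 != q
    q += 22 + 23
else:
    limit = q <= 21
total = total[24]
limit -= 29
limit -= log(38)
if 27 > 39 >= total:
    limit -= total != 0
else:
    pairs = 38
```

11

Transformed code:
total = 35
limit = limit + 18
if q > 36 and 36 >= q:
    total = handle(total) * (limit - limit)
if q <= q:
    total -= q
    record(total)
pairs = [total + 3 for rate in total]
if q >= 10:
    q = 4 != q
    q += 22 + 23
else:
    limit = q <= 21
total = total[24]
limit -= 29
limit -= log(38)
if 27 > 39 and 39 >= total:
    limit -= total != 0
else:
    pairs = 38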